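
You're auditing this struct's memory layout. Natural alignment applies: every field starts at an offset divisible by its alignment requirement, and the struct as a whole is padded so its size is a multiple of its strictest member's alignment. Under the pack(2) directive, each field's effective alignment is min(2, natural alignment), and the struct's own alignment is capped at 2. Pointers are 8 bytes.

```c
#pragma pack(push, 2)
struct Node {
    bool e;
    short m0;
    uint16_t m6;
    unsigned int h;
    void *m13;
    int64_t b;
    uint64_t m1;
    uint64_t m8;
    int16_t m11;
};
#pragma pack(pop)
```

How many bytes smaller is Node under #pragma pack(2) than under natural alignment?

12

natural layout:
  e at 0 (size 1, align 1) → ends 1
  pad 1 to align 2 for m0
  m0 at 2 (size 2, align 2) → ends 4
  m6 at 4 (size 2, align 2) → ends 6
  pad 2 to align 4 for h
  h at 8 (size 4, align 4) → ends 12
  pad 4 to align 8 for m13
  m13 at 16 (size 8, align 8) → ends 24
  b at 24 (size 8, align 8) → ends 32
  m1 at 32 (size 8, align 8) → ends 40
  m8 at 40 (size 8, align 8) → ends 48
  m11 at 48 (size 2, align 2) → ends 50
  tail pad 6 to reach multiple of 8
  total 56 bytes, alignment 8
packed(2) layout:
  e at 0 (size 1, align 1) → ends 1
  pad 1 to align 2 for m0
  m0 at 2 (size 2, align 2) → ends 4
  m6 at 4 (size 2, align 2) → ends 6
  h at 6 (size 4, align 2) → ends 10
  m13 at 10 (size 8, align 2) → ends 18
  b at 18 (size 8, align 2) → ends 26
  m1 at 26 (size 8, align 2) → ends 34
  m8 at 34 (size 8, align 2) → ends 42
  m11 at 42 (size 2, align 2) → ends 44
  total 44 bytes, alignment 2
56 − 44 = 12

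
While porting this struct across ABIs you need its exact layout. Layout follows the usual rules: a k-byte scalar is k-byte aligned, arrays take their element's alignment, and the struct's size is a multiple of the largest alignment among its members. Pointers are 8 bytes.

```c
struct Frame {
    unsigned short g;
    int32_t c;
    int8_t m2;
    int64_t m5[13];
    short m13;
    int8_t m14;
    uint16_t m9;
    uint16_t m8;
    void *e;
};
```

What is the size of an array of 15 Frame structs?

g at 0 (size 2, align 2) → ends 2
pad 2 to align 4 for c
c at 4 (size 4, align 4) → ends 8
m2 at 8 (size 1, align 1) → ends 9
pad 7 to align 8 for m5
m5 at 16 (size 104, align 8) → ends 120
m13 at 120 (size 2, align 2) → ends 122
m14 at 122 (size 1, align 1) → ends 123
pad 1 to align 2 for m9
m9 at 124 (size 2, align 2) → ends 126
m8 at 126 (size 2, align 2) → ends 128
e at 128 (size 8, align 8) → ends 136
total 136 bytes, alignment 8
array of 15: 15 × 136 = 2040

2040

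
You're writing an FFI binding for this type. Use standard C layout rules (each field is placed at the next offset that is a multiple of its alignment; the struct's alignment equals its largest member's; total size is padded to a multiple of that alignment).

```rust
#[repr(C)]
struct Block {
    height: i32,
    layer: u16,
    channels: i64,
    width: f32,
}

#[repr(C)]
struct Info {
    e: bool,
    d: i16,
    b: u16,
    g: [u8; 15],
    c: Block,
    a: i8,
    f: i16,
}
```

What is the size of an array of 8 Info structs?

Block: 0..4  height  (4B, 4-aligned); 4..6  layer  (2B, 2-aligned); 6..8  -- padding (2B); 8..16  channels  (8B, 8-aligned); 16..20  width  (4B, 4-aligned); 20..24  -- tail padding (4B); sizeof = 24, alignof = 8
0..1  e  (1B, 1-aligned)
1..2  -- padding (1B)
2..4  d  (2B, 2-aligned)
4..6  b  (2B, 2-aligned)
6..21  g  (15B, 1-aligned)
21..24  -- padding (3B)
24..48  c  (24B, 8-aligned)
48..49  a  (1B, 1-aligned)
49..50  -- padding (1B)
50..52  f  (2B, 2-aligned)
52..56  -- tail padding (4B)
sizeof = 56, alignof = 8
array of 8: 8 × 56 = 448

448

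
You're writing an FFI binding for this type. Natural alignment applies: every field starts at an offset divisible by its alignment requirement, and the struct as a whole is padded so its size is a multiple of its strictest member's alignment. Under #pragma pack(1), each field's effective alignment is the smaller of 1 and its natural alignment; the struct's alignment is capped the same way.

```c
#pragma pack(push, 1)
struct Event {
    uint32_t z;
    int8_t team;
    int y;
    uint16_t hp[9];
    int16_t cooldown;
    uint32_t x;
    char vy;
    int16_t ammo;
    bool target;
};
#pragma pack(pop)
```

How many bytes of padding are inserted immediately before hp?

z at 0 (size 4, align 1) → ends 4
team at 4 (size 1, align 1) → ends 5
y at 5 (size 4, align 1) → ends 9
hp at 9 (size 18, align 1) → ends 27

0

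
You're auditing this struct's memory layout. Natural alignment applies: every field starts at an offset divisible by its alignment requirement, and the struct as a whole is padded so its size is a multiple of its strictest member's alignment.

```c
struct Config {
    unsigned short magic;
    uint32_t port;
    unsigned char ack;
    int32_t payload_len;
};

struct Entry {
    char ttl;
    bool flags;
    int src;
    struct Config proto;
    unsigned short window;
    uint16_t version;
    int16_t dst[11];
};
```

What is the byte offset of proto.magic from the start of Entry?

8

Config: magic at 0 (size 2, align 2) → ends 2; pad 2 to align 4 for port; port at 4 (size 4, align 4) → ends 8; ack at 8 (size 1, align 1) → ends 9; pad 3 to align 4 for payload_len; payload_len at 12 (size 4, align 4) → ends 16; total 16 bytes, alignment 4
ttl at 0 (size 1, align 1) → ends 1
flags at 1 (size 1, align 1) → ends 2
pad 2 to align 4 for src
src at 4 (size 4, align 4) → ends 8
proto at 8 (size 16, align 4) → ends 24
within Config: magic at 0
8 + 0 = 8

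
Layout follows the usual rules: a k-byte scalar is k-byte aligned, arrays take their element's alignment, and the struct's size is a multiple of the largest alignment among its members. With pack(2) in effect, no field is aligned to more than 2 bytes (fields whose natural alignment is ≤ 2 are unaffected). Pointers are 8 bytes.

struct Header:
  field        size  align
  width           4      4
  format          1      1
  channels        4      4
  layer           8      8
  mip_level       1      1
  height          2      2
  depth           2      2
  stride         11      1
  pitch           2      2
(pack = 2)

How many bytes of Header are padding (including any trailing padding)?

0..4  width  (4B, 2-aligned)
4..5  format  (1B, 1-aligned)
5..6  -- padding (1B)
6..10  channels  (4B, 2-aligned)
10..18  layer  (8B, 2-aligned)
18..19  mip_level  (1B, 1-aligned)
19..20  -- padding (1B)
20..22  height  (2B, 2-aligned)
22..24  depth  (2B, 2-aligned)
24..35  stride  (11B, 1-aligned)
35..36  -- padding (1B)
36..38  pitch  (2B, 2-aligned)
sizeof = 38, alignof = 2
data bytes 35, size 38 → padding 3

3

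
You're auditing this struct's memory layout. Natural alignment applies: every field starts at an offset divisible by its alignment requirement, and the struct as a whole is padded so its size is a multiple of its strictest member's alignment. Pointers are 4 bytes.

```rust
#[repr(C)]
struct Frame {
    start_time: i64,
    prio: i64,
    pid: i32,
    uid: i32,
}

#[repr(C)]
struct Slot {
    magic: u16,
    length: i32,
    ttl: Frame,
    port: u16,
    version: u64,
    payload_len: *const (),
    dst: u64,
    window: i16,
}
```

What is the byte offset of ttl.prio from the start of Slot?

Frame: @0: start_time [8B, align 8] → 8; @8: prio [8B, align 8] → 16; @16: pid [4B, align 4] → 20; @20: uid [4B, align 4] → 24; size 24, align 8
@0: magic [2B, align 2] → 2
+2 pad (align 4)
@4: length [4B, align 4] → 8
@8: ttl [24B, align 8] → 32
within Frame: prio at 8
8 + 8 = 16

16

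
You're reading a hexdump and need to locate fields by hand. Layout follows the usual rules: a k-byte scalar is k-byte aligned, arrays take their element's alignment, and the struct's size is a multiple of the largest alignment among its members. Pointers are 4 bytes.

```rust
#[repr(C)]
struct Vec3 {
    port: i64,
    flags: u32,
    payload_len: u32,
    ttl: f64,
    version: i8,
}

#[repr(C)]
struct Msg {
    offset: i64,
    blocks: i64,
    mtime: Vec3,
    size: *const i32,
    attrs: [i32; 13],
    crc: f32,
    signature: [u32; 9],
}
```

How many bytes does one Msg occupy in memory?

Vec3: @0: port [8B, align 8] → 8; @8: flags [4B, align 4] → 12; @12: payload_len [4B, align 4] → 16; @16: ttl [8B, align 8] → 24; @24: version [1B, align 1] → 25; +7 tail pad (align 8); size 32, align 8
@0: offset [8B, align 8] → 8
@8: blocks [8B, align 8] → 16
@16: mtime [32B, align 8] → 48
@48: size [4B, align 4] → 52
@52: attrs [52B, align 4] → 104
@104: crc [4B, align 4] → 108
@108: signature [36B, align 4] → 144
size 144, align 8

144 bytes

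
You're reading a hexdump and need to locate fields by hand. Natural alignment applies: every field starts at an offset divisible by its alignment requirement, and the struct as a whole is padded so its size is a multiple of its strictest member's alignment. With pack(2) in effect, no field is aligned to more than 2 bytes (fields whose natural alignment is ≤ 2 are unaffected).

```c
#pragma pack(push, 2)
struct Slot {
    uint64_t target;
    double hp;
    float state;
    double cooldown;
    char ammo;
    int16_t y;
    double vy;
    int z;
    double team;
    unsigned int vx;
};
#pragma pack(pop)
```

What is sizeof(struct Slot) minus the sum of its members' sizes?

1

@0: target [8B, align 2] → 8
@8: hp [8B, align 2] → 16
@16: state [4B, align 2] → 20
@20: cooldown [8B, align 2] → 28
@28: ammo [1B, align 1] → 29
+1 pad (align 2)
@30: y [2B, align 2] → 32
@32: vy [8B, align 2] → 40
@40: z [4B, align 2] → 44
@44: team [8B, align 2] → 52
@52: vx [4B, align 2] → 56
size 56, align 2
data bytes 55, size 56 → padding 1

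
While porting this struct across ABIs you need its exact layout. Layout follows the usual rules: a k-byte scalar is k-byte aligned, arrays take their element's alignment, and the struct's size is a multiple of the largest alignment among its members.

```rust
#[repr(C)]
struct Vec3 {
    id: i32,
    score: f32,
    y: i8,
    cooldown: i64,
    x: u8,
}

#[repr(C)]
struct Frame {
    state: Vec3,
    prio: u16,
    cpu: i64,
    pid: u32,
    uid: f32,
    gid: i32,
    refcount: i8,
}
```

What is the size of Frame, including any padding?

Vec3: @0: id [4B, align 4] → 4; @4: score [4B, align 4] → 8; @8: y [1B, align 1] → 9; +7 pad (align 8); @16: cooldown [8B, align 8] → 24; @24: x [1B, align 1] → 25; +7 tail pad (align 8); size 32, align 8
@0: state [32B, align 8] → 32
@32: prio [2B, align 2] → 34
+6 pad (align 8)
@40: cpu [8B, align 8] → 48
@48: pid [4B, align 4] → 52
@52: uid [4B, align 4] → 56
@56: gid [4B, align 4] → 60
@60: refcount [1B, align 1] → 61
+3 tail pad (align 8)
size 64, align 8

64 bytes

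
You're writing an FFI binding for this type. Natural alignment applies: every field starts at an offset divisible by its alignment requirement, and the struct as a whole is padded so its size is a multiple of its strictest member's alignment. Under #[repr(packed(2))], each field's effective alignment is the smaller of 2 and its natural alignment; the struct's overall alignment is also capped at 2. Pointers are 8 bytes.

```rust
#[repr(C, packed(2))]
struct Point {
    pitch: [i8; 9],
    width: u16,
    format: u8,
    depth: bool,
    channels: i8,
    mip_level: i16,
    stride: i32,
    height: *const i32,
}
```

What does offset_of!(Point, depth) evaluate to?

13

pitch at 0 (size 9, align 1) → ends 9
pad 1 to align 2 for width
width at 10 (size 2, align 2) → ends 12
format at 12 (size 1, align 1) → ends 13
depth at 13 (size 1, align 1) → ends 14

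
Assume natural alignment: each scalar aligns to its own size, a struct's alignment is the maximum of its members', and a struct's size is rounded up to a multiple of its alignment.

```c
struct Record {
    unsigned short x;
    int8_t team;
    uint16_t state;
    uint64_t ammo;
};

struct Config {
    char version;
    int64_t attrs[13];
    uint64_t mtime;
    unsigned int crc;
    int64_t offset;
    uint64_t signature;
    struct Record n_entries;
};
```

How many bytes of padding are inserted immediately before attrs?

7

Record: x at 0 (size 2, align 2) → ends 2; team at 2 (size 1, align 1) → ends 3; pad 1 to align 2 for state; state at 4 (size 2, align 2) → ends 6; pad 2 to align 8 for ammo; ammo at 8 (size 8, align 8) → ends 16; total 16 bytes, alignment 8
version at 0 (size 1, align 1) → ends 1
pad 7 to align 8 for attrs
attrs at 8 (size 104, align 8) → ends 112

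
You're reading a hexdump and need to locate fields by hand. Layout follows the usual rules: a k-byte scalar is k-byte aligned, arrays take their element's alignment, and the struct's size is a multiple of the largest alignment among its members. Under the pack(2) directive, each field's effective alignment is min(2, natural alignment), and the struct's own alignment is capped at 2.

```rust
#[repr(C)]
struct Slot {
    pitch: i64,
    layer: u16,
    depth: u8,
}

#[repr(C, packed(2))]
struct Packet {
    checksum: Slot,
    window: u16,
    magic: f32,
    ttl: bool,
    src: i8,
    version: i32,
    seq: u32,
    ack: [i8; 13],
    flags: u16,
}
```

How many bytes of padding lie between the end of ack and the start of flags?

Slot: @0: pitch [8B, align 8] → 8; @8: layer [2B, align 2] → 10; @10: depth [1B, align 1] → 11; +5 tail pad (align 8); size 16, align 8
@0: checksum [16B, align 2] → 16
@16: window [2B, align 2] → 18
@18: magic [4B, align 2] → 22
@22: ttl [1B, align 1] → 23
@23: src [1B, align 1] → 24
@24: version [4B, align 2] → 28
@28: seq [4B, align 2] → 32
@32: ack [13B, align 1] → 45
+1 pad (align 2)
@46: flags [2B, align 2] → 48

1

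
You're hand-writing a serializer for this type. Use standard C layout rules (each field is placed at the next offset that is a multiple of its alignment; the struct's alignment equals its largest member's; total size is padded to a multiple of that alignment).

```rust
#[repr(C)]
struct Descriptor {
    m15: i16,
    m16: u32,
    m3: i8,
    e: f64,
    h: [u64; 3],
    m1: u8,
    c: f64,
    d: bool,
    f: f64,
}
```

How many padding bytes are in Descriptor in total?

23

0..2  m15  (2B, 2-aligned)
2..4  -- padding (2B)
4..8  m16  (4B, 4-aligned)
8..9  m3  (1B, 1-aligned)
9..16  -- padding (7B)
16..24  e  (8B, 8-aligned)
24..48  h  (24B, 8-aligned)
48..49  m1  (1B, 1-aligned)
49..56  -- padding (7B)
56..64  c  (8B, 8-aligned)
64..65  d  (1B, 1-aligned)
65..72  -- padding (7B)
72..80  f  (8B, 8-aligned)
sizeof = 80, alignof = 8
data bytes 57, size 80 → padding 23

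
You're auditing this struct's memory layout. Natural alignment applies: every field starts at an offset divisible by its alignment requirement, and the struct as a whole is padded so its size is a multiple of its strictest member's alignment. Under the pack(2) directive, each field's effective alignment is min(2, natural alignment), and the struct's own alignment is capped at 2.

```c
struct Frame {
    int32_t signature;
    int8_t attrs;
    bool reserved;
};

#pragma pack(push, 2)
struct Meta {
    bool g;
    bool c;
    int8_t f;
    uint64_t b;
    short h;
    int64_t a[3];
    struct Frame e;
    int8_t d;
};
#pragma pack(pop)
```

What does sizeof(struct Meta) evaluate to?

48

Frame: signature at 0 (size 4, align 4) → ends 4; attrs at 4 (size 1, align 1) → ends 5; reserved at 5 (size 1, align 1) → ends 6; tail pad 2 to reach multiple of 4; total 8 bytes, alignment 4
g at 0 (size 1, align 1) → ends 1
c at 1 (size 1, align 1) → ends 2
f at 2 (size 1, align 1) → ends 3
pad 1 to align 2 for b
b at 4 (size 8, align 2) → ends 12
h at 12 (size 2, align 2) → ends 14
a at 14 (size 24, align 2) → ends 38
e at 38 (size 8, align 2) → ends 46
d at 46 (size 1, align 1) → ends 47
tail pad 1 to reach multiple of 2
total 48 bytes, alignment 2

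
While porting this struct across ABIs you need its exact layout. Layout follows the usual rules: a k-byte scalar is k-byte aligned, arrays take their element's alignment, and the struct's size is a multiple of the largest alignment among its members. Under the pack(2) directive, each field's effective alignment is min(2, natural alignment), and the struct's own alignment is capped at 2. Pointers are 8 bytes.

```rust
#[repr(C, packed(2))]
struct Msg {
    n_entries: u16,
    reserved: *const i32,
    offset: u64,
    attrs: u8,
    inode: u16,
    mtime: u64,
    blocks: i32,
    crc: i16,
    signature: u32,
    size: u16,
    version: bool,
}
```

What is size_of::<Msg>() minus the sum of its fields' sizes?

2

@0: n_entries [2B, align 2] → 2
@2: reserved [8B, align 2] → 10
@10: offset [8B, align 2] → 18
@18: attrs [1B, align 1] → 19
+1 pad (align 2)
@20: inode [2B, align 2] → 22
@22: mtime [8B, align 2] → 30
@30: blocks [4B, align 2] → 34
@34: crc [2B, align 2] → 36
@36: signature [4B, align 2] → 40
@40: size [2B, align 2] → 42
@42: version [1B, align 1] → 43
+1 tail pad (align 2)
size 44, align 2
data bytes 42, size 44 → padding 2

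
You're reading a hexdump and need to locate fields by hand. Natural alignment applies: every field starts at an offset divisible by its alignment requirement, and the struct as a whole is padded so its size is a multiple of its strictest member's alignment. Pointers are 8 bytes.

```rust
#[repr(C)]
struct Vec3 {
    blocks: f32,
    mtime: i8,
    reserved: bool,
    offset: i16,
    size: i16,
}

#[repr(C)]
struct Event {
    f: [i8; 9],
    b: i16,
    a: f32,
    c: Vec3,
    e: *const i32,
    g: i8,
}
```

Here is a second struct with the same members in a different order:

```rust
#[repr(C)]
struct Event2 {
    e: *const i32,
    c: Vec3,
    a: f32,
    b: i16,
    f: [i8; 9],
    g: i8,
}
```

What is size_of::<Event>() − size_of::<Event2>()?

Vec3: blocks at 0 (size 4, align 4) → ends 4; mtime at 4 (size 1, align 1) → ends 5; reserved at 5 (size 1, align 1) → ends 6; offset at 6 (size 2, align 2) → ends 8; size at 8 (size 2, align 2) → ends 10; tail pad 2 to reach multiple of 4; total 12 bytes, alignment 4
f at 0 (size 9, align 1) → ends 9
pad 1 to align 2 for b
b at 10 (size 2, align 2) → ends 12
a at 12 (size 4, align 4) → ends 16
c at 16 (size 12, align 4) → ends 28
pad 4 to align 8 for e
e at 32 (size 8, align 8) → ends 40
g at 40 (size 1, align 1) → ends 41
tail pad 7 to reach multiple of 8
total 48 bytes, alignment 8
— Event2 —
e at 0 (size 8, align 8) → ends 8
c at 8 (size 12, align 4) → ends 20
a at 20 (size 4, align 4) → ends 24
b at 24 (size 2, align 2) → ends 26
f at 26 (size 9, align 1) → ends 35
g at 35 (size 1, align 1) → ends 36
tail pad 4 to reach multiple of 8
total 40 bytes, alignment 8
48 − 40 = 8

8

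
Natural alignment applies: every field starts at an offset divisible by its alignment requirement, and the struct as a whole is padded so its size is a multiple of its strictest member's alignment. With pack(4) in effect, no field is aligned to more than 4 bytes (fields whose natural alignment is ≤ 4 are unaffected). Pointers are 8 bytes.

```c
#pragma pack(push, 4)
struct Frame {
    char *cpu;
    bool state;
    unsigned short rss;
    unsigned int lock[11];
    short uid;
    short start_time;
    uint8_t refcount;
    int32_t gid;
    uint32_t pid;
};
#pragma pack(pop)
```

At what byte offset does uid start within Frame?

0..8  cpu  (8B, 4-aligned)
8..9  state  (1B, 1-aligned)
9..10  -- padding (1B)
10..12  rss  (2B, 2-aligned)
12..56  lock  (44B, 4-aligned)
56..58  uid  (2B, 2-aligned)

56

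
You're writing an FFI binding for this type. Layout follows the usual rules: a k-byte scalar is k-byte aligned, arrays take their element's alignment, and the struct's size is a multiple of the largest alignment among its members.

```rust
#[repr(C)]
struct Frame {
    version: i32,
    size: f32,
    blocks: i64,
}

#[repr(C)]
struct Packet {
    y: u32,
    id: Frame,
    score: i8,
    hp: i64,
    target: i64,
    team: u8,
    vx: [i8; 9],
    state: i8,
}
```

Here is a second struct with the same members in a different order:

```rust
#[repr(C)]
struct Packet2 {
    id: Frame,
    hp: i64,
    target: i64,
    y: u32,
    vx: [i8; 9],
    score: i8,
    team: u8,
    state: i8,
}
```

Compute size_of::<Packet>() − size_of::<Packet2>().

16

Frame: @0: version [4B, align 4] → 4; @4: size [4B, align 4] → 8; @8: blocks [8B, align 8] → 16; size 16, align 8
@0: y [4B, align 4] → 4
+4 pad (align 8)
@8: id [16B, align 8] → 24
@24: score [1B, align 1] → 25
+7 pad (align 8)
@32: hp [8B, align 8] → 40
@40: target [8B, align 8] → 48
@48: team [1B, align 1] → 49
@49: vx [9B, align 1] → 58
@58: state [1B, align 1] → 59
+5 tail pad (align 8)
size 64, align 8
— Packet2 —
@0: id [16B, align 8] → 16
@16: hp [8B, align 8] → 24
@24: target [8B, align 8] → 32
@32: y [4B, align 4] → 36
@36: vx [9B, align 1] → 45
@45: score [1B, align 1] → 46
@46: team [1B, align 1] → 47
@47: state [1B, align 1] → 48
size 48, align 8
64 − 48 = 16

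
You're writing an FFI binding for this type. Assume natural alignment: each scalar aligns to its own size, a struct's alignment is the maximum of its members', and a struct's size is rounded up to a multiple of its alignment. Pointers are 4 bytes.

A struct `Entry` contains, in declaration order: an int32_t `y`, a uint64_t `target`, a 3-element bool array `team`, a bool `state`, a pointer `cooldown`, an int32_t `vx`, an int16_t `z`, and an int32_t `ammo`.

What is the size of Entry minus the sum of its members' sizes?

10

y at 0 (size 4, align 4) → ends 4
pad 4 to align 8 for target
target at 8 (size 8, align 8) → ends 16
team at 16 (size 3, align 1) → ends 19
state at 19 (size 1, align 1) → ends 20
cooldown at 20 (size 4, align 4) → ends 24
vx at 24 (size 4, align 4) → ends 28
z at 28 (size 2, align 2) → ends 30
pad 2 to align 4 for ammo
ammo at 32 (size 4, align 4) → ends 36
tail pad 4 to reach multiple of 8
total 40 bytes, alignment 8
data bytes 30, size 40 → padding 10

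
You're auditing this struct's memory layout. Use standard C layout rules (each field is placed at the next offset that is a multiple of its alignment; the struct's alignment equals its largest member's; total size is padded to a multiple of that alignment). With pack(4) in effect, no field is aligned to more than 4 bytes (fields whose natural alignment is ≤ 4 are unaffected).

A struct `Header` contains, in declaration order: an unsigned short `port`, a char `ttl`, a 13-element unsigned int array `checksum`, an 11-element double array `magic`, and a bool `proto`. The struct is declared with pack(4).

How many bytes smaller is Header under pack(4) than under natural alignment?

natural layout:
  port at 0 (size 2, align 2) → ends 2
  ttl at 2 (size 1, align 1) → ends 3
  pad 1 to align 4 for checksum
  checksum at 4 (size 52, align 4) → ends 56
  magic at 56 (size 88, align 8) → ends 144
  proto at 144 (size 1, align 1) → ends 145
  tail pad 7 to reach multiple of 8
  total 152 bytes, alignment 8
packed(4) layout:
  port at 0 (size 2, align 2) → ends 2
  ttl at 2 (size 1, align 1) → ends 3
  pad 1 to align 4 for checksum
  checksum at 4 (size 52, align 4) → ends 56
  magic at 56 (size 88, align 4) → ends 144
  proto at 144 (size 1, align 1) → ends 145
  tail pad 3 to reach multiple of 4
  total 148 bytes, alignment 4
152 − 148 = 4

4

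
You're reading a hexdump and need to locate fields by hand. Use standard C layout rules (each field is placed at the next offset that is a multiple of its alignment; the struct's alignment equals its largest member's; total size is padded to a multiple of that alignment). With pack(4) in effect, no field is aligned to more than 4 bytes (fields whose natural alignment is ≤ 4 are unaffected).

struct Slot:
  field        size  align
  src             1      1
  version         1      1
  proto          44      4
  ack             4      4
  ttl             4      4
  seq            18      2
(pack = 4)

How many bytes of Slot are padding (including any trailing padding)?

src at 0 (size 1, align 1) → ends 1
version at 1 (size 1, align 1) → ends 2
pad 2 to align 4 for proto
proto at 4 (size 44, align 4) → ends 48
ack at 48 (size 4, align 4) → ends 52
ttl at 52 (size 4, align 4) → ends 56
seq at 56 (size 18, align 2) → ends 74
tail pad 2 to reach multiple of 4
total 76 bytes, alignment 4
data bytes 72, size 76 → padding 4

4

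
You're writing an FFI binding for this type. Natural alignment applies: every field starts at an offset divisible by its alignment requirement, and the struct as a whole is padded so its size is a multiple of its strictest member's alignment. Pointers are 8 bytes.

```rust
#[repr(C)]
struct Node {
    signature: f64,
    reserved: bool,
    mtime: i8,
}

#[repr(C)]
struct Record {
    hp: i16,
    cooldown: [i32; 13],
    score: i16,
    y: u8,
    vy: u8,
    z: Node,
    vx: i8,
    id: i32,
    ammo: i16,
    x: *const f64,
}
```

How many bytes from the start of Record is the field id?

84

Node: 0..8  signature  (8B, 8-aligned); 8..9  reserved  (1B, 1-aligned); 9..10  mtime  (1B, 1-aligned); 10..16  -- tail padding (6B); sizeof = 16, alignof = 8
0..2  hp  (2B, 2-aligned)
2..4  -- padding (2B)
4..56  cooldown  (52B, 4-aligned)
56..58  score  (2B, 2-aligned)
58..59  y  (1B, 1-aligned)
59..60  vy  (1B, 1-aligned)
60..64  -- padding (4B)
64..80  z  (16B, 8-aligned)
80..81  vx  (1B, 1-aligned)
81..84  -- padding (3B)
84..88  id  (4B, 4-aligned)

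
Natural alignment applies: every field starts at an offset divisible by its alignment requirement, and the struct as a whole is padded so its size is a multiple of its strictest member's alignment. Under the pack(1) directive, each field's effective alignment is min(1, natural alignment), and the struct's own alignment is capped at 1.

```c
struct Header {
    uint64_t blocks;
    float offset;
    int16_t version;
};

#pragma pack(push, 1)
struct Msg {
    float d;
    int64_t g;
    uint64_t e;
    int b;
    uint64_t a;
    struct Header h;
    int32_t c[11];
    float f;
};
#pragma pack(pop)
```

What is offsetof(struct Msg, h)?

32

Header: 0..8  blocks  (8B, 8-aligned); 8..12  offset  (4B, 4-aligned); 12..14  version  (2B, 2-aligned); 14..16  -- tail padding (2B); sizeof = 16, alignof = 8
0..4  d  (4B, 1-aligned)
4..12  g  (8B, 1-aligned)
12..20  e  (8B, 1-aligned)
20..24  b  (4B, 1-aligned)
24..32  a  (8B, 1-aligned)
32..48  h  (16B, 1-aligned)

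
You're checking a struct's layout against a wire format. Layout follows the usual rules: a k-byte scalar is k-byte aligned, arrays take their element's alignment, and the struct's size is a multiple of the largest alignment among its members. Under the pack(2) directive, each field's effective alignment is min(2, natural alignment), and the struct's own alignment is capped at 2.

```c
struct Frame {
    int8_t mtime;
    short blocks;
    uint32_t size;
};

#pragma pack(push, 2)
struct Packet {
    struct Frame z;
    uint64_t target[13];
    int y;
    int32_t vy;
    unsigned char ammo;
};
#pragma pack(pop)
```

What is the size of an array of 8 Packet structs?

976

Frame: @0: mtime [1B, align 1] → 1; +1 pad (align 2); @2: blocks [2B, align 2] → 4; @4: size [4B, align 4] → 8; size 8, align 4
@0: z [8B, align 2] → 8
@8: target [104B, align 2] → 112
@112: y [4B, align 2] → 116
@116: vy [4B, align 2] → 120
@120: ammo [1B, align 1] → 121
+1 tail pad (align 2)
size 122, align 2
array of 8: 8 × 122 = 976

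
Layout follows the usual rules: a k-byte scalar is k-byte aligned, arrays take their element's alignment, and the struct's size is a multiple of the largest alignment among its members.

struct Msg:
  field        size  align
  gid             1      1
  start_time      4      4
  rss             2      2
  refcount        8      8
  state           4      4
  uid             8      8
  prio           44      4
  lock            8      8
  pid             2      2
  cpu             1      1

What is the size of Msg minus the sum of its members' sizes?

22

gid at 0 (size 1, align 1) → ends 1
pad 3 to align 4 for start_time
start_time at 4 (size 4, align 4) → ends 8
rss at 8 (size 2, align 2) → ends 10
pad 6 to align 8 for refcount
refcount at 16 (size 8, align 8) → ends 24
state at 24 (size 4, align 4) → ends 28
pad 4 to align 8 for uid
uid at 32 (size 8, align 8) → ends 40
prio at 40 (size 44, align 4) → ends 84
pad 4 to align 8 for lock
lock at 88 (size 8, align 8) → ends 96
pid at 96 (size 2, align 2) → ends 98
cpu at 98 (size 1, align 1) → ends 99
tail pad 5 to reach multiple of 8
total 104 bytes, alignment 8
data bytes 82, size 104 → padding 22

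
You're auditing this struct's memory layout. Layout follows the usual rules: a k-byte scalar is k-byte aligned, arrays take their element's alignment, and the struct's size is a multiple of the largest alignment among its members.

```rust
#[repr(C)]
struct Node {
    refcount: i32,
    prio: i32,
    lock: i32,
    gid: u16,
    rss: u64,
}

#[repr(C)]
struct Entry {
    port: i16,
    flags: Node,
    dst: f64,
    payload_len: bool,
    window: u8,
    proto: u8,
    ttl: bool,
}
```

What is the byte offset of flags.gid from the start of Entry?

20

Node: refcount at 0 (size 4, align 4) → ends 4; prio at 4 (size 4, align 4) → ends 8; lock at 8 (size 4, align 4) → ends 12; gid at 12 (size 2, align 2) → ends 14; pad 2 to align 8 for rss; rss at 16 (size 8, align 8) → ends 24; total 24 bytes, alignment 8
port at 0 (size 2, align 2) → ends 2
pad 6 to align 8 for flags
flags at 8 (size 24, align 8) → ends 32
within Node: gid at 12
8 + 12 = 20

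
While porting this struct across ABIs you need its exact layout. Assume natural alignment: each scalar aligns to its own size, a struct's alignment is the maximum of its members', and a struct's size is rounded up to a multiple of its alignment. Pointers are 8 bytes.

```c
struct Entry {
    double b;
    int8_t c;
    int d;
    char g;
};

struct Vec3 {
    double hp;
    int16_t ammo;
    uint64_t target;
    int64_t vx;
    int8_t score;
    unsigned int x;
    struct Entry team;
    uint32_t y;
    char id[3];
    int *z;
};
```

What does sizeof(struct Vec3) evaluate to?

80 bytes

Entry: @0: b [8B, align 8] → 8; @8: c [1B, align 1] → 9; +3 pad (align 4); @12: d [4B, align 4] → 16; @16: g [1B, align 1] → 17; +7 tail pad (align 8); size 24, align 8
@0: hp [8B, align 8] → 8
@8: ammo [2B, align 2] → 10
+6 pad (align 8)
@16: target [8B, align 8] → 24
@24: vx [8B, align 8] → 32
@32: score [1B, align 1] → 33
+3 pad (align 4)
@36: x [4B, align 4] → 40
@40: team [24B, align 8] → 64
@64: y [4B, align 4] → 68
@68: id [3B, align 1] → 71
+1 pad (align 8)
@72: z [8B, align 8] → 80
size 80, align 8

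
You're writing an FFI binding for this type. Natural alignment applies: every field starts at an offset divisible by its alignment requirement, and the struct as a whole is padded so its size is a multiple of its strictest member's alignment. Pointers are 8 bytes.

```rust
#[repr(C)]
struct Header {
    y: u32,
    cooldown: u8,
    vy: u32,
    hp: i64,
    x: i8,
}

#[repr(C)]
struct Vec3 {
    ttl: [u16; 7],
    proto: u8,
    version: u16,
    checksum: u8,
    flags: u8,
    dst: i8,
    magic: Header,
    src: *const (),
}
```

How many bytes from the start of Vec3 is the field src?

Header: @0: y [4B, align 4] → 4; @4: cooldown [1B, align 1] → 5; +3 pad (align 4); @8: vy [4B, align 4] → 12; +4 pad (align 8); @16: hp [8B, align 8] → 24; @24: x [1B, align 1] → 25; +7 tail pad (align 8); size 32, align 8
@0: ttl [14B, align 2] → 14
@14: proto [1B, align 1] → 15
+1 pad (align 2)
@16: version [2B, align 2] → 18
@18: checksum [1B, align 1] → 19
@19: flags [1B, align 1] → 20
@20: dst [1B, align 1] → 21
+3 pad (align 8)
@24: magic [32B, align 8] → 56
@56: src [8B, align 8] → 64

56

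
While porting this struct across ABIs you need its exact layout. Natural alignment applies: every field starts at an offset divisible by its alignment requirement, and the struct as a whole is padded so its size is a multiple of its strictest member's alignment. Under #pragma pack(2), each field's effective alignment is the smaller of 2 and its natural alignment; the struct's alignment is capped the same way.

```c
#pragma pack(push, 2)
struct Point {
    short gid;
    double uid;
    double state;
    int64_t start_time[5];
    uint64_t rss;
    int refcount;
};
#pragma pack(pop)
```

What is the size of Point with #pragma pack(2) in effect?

@0: gid [2B, align 2] → 2
@2: uid [8B, align 2] → 10
@10: state [8B, align 2] → 18
@18: start_time [40B, align 2] → 58
@58: rss [8B, align 2] → 66
@66: refcount [4B, align 2] → 70
size 70, align 2

70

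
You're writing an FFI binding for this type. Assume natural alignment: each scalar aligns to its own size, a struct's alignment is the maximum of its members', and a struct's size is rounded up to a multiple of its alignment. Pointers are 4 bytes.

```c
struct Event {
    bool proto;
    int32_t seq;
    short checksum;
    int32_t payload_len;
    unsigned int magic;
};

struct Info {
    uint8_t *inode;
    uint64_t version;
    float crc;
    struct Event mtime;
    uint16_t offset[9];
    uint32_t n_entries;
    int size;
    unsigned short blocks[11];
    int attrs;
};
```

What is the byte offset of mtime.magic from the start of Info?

36

Event: 0..1  proto  (1B, 1-aligned); 1..4  -- padding (3B); 4..8  seq  (4B, 4-aligned); 8..10  checksum  (2B, 2-aligned); 10..12  -- padding (2B); 12..16  payload_len  (4B, 4-aligned); 16..20  magic  (4B, 4-aligned); sizeof = 20, alignof = 4
0..4  inode  (4B, 4-aligned)
4..8  -- padding (4B)
8..16  version  (8B, 8-aligned)
16..20  crc  (4B, 4-aligned)
20..40  mtime  (20B, 4-aligned)
within Event: magic at 16
20 + 16 = 36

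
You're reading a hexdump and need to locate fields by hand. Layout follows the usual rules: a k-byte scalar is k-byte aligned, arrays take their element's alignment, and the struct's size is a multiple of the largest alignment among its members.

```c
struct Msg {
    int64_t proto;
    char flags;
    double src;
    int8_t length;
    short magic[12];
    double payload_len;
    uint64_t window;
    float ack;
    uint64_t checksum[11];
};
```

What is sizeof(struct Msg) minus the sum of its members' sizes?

18

@0: proto [8B, align 8] → 8
@8: flags [1B, align 1] → 9
+7 pad (align 8)
@16: src [8B, align 8] → 24
@24: length [1B, align 1] → 25
+1 pad (align 2)
@26: magic [24B, align 2] → 50
+6 pad (align 8)
@56: payload_len [8B, align 8] → 64
@64: window [8B, align 8] → 72
@72: ack [4B, align 4] → 76
+4 pad (align 8)
@80: checksum [88B, align 8] → 168
size 168, align 8
data bytes 150, size 168 → padding 18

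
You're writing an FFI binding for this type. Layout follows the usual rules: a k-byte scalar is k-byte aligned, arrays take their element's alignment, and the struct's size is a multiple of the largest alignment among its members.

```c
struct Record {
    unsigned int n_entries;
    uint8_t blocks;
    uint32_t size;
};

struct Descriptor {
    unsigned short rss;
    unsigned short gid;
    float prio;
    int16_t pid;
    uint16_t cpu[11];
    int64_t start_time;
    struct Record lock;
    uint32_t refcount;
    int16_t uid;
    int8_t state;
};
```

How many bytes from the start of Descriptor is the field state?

58

Record: 0..4  n_entries  (4B, 4-aligned); 4..5  blocks  (1B, 1-aligned); 5..8  -- padding (3B); 8..12  size  (4B, 4-aligned); sizeof = 12, alignof = 4
0..2  rss  (2B, 2-aligned)
2..4  gid  (2B, 2-aligned)
4..8  prio  (4B, 4-aligned)
8..10  pid  (2B, 2-aligned)
10..32  cpu  (22B, 2-aligned)
32..40  start_time  (8B, 8-aligned)
40..52  lock  (12B, 4-aligned)
52..56  refcount  (4B, 4-aligned)
56..58  uid  (2B, 2-aligned)
58..59  state  (1B, 1-aligned)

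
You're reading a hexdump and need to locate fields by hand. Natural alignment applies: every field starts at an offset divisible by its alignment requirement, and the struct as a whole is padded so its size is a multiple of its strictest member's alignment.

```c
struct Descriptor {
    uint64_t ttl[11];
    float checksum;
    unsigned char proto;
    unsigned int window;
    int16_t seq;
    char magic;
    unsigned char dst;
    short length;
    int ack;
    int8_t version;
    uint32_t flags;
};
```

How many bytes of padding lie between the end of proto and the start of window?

@0: ttl [88B, align 8] → 88
@88: checksum [4B, align 4] → 92
@92: proto [1B, align 1] → 93
+3 pad (align 4)
@96: window [4B, align 4] → 100

3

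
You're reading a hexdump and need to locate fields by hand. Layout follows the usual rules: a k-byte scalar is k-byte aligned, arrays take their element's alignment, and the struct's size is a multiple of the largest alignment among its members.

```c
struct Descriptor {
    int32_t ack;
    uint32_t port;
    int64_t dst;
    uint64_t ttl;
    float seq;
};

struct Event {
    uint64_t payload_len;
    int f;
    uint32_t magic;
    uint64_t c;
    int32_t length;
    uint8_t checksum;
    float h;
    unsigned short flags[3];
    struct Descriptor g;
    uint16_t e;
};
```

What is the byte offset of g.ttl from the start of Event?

Descriptor: @0: ack [4B, align 4] → 4; @4: port [4B, align 4] → 8; @8: dst [8B, align 8] → 16; @16: ttl [8B, align 8] → 24; @24: seq [4B, align 4] → 28; +4 tail pad (align 8); size 32, align 8
@0: payload_len [8B, align 8] → 8
@8: f [4B, align 4] → 12
@12: magic [4B, align 4] → 16
@16: c [8B, align 8] → 24
@24: length [4B, align 4] → 28
@28: checksum [1B, align 1] → 29
+3 pad (align 4)
@32: h [4B, align 4] → 36
@36: flags [6B, align 2] → 42
+6 pad (align 8)
@48: g [32B, align 8] → 80
within Descriptor: ttl at 16
48 + 16 = 64

64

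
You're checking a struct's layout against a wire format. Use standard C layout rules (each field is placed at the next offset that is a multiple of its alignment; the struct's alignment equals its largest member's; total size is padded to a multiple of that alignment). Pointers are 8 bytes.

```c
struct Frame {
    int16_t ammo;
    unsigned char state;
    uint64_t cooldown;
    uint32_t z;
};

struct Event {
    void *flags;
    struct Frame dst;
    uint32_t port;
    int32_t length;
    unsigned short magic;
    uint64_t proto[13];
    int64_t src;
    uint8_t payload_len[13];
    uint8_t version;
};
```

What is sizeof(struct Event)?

176 bytes

Frame: ammo at 0 (size 2, align 2) → ends 2; state at 2 (size 1, align 1) → ends 3; pad 5 to align 8 for cooldown; cooldown at 8 (size 8, align 8) → ends 16; z at 16 (size 4, align 4) → ends 20; tail pad 4 to reach multiple of 8; total 24 bytes, alignment 8
flags at 0 (size 8, align 8) → ends 8
dst at 8 (size 24, align 8) → ends 32
port at 32 (size 4, align 4) → ends 36
length at 36 (size 4, align 4) → ends 40
magic at 40 (size 2, align 2) → ends 42
pad 6 to align 8 for proto
proto at 48 (size 104, align 8) → ends 152
src at 152 (size 8, align 8) → ends 160
payload_len at 160 (size 13, align 1) → ends 173
version at 173 (size 1, align 1) → ends 174
tail pad 2 to reach multiple of 8
total 176 bytes, alignment 8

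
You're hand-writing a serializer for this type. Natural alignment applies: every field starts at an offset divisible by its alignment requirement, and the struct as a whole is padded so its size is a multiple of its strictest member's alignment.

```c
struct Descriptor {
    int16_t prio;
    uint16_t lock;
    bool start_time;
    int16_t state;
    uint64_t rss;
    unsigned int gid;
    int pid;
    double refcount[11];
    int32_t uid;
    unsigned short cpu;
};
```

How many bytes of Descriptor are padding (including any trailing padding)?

3

prio at 0 (size 2, align 2) → ends 2
lock at 2 (size 2, align 2) → ends 4
start_time at 4 (size 1, align 1) → ends 5
pad 1 to align 2 for state
state at 6 (size 2, align 2) → ends 8
rss at 8 (size 8, align 8) → ends 16
gid at 16 (size 4, align 4) → ends 20
pid at 20 (size 4, align 4) → ends 24
refcount at 24 (size 88, align 8) → ends 112
uid at 112 (size 4, align 4) → ends 116
cpu at 116 (size 2, align 2) → ends 118
tail pad 2 to reach multiple of 8
total 120 bytes, alignment 8
data bytes 117, size 120 → padding 3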